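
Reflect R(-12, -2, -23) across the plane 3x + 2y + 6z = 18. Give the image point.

(12, 14, 25)

n = (3, 2, 6), |n|² = 49, n·R − 18 = -196, so t = -196/49 = -4.
Foot F = R − (-4)·n = (0, 6, 1); the reflection is 2F − R = (12, 14, 25).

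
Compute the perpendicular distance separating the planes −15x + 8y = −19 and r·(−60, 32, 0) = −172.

Divide the second equation by 4 to match normals: −15x + 8y = -43.
With common normal n = (−15, 8, 0) (|n| = 17), the distance is |(-19) − (-43)|/|n| = 24/17.

24/17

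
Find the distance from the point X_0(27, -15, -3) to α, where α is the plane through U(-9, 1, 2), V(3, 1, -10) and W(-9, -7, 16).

4/3

UV = (12, 0, -12) and UW = (0, -8, 14), so a normal is n = UV × UW = (-96, -168, -96).
d = |(-96)·27 + (-168)·(-15) + (-96)·(-3) − 504| / √(9216 + 28224 + 9216) = |-288| / 216 = 4/3.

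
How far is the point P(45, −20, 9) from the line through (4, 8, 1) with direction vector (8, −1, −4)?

3√137

Direction vector d = (8, −1, −4).
AP = (41, −28, 8); AP·d = 324, |AP|² = 2529, |d|² = 81.
distance² = |AP|² − (AP·d)²/|d|² = 2529 − 104976/81 = 1233, so the distance is 3√137.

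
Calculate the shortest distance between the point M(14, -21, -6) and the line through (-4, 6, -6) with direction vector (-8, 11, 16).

Direction vector d = (-8, 11, 16).
AP = (18, -27, 0); AP·d = -441, |AP|² = 1053, |d|² = 441.
distance² = |AP|² − (AP·d)²/|d|² = 1053 − 194481/441 = 612, so the distance is 6√17.

6√17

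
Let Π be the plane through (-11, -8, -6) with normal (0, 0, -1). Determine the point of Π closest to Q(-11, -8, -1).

(-11, -8, -6)

n = (0, 0, -1), |n|² = 1, and n·Q − 6 = -5.
t = -5/1 = -5, so the foot is Q − t·n = (-11, -8, -1) − (-5)·(0, 0, -1) = (-11, -8, -6).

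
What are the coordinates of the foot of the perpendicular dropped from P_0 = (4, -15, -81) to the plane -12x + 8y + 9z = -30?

(-32, 9, -54)

The perpendicular from P_0 has direction n = (-12, 8, 9): r = (4, -15, -81) + μ(-12, 8, 9).
Substitute into the plane: n·(P_0 + μn) = -30 gives -897 + 289μ = -30, so μ = 3.
Foot = (4, -15, -81) + 3·(-12, 8, 9) = (-32, 9, -54).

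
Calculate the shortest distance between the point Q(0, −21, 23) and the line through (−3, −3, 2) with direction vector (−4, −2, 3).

Direction vector d = (−4, −2, 3).
AP = (3, −18, 21), and AP × d = (−12, −93, −78).
|AP × d|² = 14877 and |d|² = 29, so the distance is √(14877/29) = √513 = 3√57.

3√57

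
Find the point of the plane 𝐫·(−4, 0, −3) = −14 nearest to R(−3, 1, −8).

(5, 1, -2)

n = (−4, 0, −3), |n|² = 25, and n·R − (-14) = 50.
t = 50/25 = 2, so the foot is R − t·n = (−3, 1, −8) − 2·(−4, 0, −3) = (5, 1, −2).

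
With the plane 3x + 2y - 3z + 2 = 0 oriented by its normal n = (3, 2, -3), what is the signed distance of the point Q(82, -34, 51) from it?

n·Q − (-2) = 27.
|n| = √22, so the signed distance is 27√22/22.

27√22/22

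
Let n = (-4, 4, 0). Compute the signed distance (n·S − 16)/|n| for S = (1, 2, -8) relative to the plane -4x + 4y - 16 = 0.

-3√2/2

n·S − 16 = -12.
|n| = 4√2, so the signed distance is -3√2/2.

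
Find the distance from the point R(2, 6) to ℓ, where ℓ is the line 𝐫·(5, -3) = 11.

d = |5·2 + (-3)·6 − 11| / √(25 + 9) = |-19|/√34 = 19/√34.

19√34/34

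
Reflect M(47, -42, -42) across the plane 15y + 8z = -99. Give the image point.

With n = (0, 15, 8), the signed offset is (n·M − (-99))/|n|² = -867/289 = -3.
M' = M − 2t·n = (47, -42, -42) − (-6)·(0, 15, 8) = (47, 48, 6).

(47, 48, 6)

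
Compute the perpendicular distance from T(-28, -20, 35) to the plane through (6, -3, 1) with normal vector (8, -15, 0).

1

The plane has equation n·(r − (6, -3, 1)) = 0, i.e. n·r = 93.
d = |8·(-28) + (-15)·(-20) − 93| / √(64 + 225 + 0) = |-17| / 17 = 1.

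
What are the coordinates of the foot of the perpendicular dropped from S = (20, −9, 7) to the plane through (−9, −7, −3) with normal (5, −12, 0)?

The perpendicular from S has direction n = (5, −12, 0): r = (20, −9, 7) + λ(5, −12, 0).
Substitute into the plane: n·(S + λn) = 39 gives 208 + 169λ = 39, so λ = -1.
Foot = (20, −9, 7) + (-1)·(5, −12, 0) = (15, 3, 7).

(15, 3, 7)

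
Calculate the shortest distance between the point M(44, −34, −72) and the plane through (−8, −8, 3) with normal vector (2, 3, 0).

The plane has equation n·(r − (−8, −8, 3)) = 0, i.e. n·r = -40.
n = (2, 3, 0); n·P − (-40) = 26; |n| = √13; distance = 26/√13 = 2√13.

2√13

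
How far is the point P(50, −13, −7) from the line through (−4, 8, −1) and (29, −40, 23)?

A direction vector is d = (33, −48, 24).
AP = (54, −21, −6), and AP × d = (−792, −1494, −1899).
|AP × d|² = 6465501 and |d|² = 3969, so the distance is √(6465501/3969) = √1629 = 3√181.

3√181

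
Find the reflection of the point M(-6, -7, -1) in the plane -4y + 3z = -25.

(-6, 9, -13)

n = (0, -4, 3), |n|² = 25, n·M − (-25) = 50, so t = 50/25 = 2.
Foot F = M − 2·n = (-6, 1, -7); the reflection is 2F − M = (-6, 9, -13).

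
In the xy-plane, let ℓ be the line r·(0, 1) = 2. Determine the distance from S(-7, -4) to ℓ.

The normal to the line is n = (0, 1) with |n| = 1.
|n·S − 2| = |-4 − 2| = 6, so the distance is 6/1 = 6.

6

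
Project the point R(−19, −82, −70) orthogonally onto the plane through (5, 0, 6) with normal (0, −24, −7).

(-19, 14, -42)

n = (0, −24, −7), |n|² = 625, and n·R − (-42) = 2500.
t = 2500/625 = 4, so the foot is R − t·n = (−19, −82, −70) − 4·(0, −24, −7) = (−19, 14, −42).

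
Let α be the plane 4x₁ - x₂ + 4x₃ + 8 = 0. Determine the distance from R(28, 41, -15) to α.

d = |4·28 + (-1)·41 + 4·(-15) − (-8)| / √(16 + 1 + 16) = |19| / √33 = 19√33/33.

19√33/33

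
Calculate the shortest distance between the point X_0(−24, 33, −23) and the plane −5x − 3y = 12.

9√34/34

n = (−5, −3, 0); n·P − 12 = 9; |n| = √34; distance = 9/√34.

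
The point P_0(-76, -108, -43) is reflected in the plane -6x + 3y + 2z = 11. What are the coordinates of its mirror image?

n = (-6, 3, 2), |n|² = 49, n·P_0 − 11 = 35, so t = 35/49 = 5/7.
Foot F = P_0 − (5/7)·n = (-502/7, -771/7, -311/7); the reflection is 2F − P_0 = (-472/7, -786/7, -321/7).

(-472/7, -786/7, -321/7)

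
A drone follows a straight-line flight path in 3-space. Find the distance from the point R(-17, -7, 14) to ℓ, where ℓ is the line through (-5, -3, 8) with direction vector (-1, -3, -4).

14

Direction vector d = (-1, -3, -4).
AP = (-12, -4, 6), and AP × d = (34, -54, 32).
|AP × d|² = 5096 and |d|² = 26, so the distance is √(5096/26) = √196 = 14.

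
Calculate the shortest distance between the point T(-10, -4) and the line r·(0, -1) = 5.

The normal to the line is n = (0, -1) with |n| = 1.
|n·T − 5| = |4 − 5| = 1, so the distance is 1/1 = 1.

1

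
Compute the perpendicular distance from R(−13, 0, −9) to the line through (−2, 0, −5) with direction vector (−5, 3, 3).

√94

Direction vector d = (−5, 3, 3).
AP = (−11, 0, −4), and AP × d = (12, 53, −33).
|AP × d|² = 4042 and |d|² = 43, so the distance is √(4042/43) = √94.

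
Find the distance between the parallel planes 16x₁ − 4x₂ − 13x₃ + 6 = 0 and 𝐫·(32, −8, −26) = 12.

Divide the second equation by 2 to match normals: 16x₁ − 4x₂ − 13x₃ = 6.
With common normal n = (16, −4, −13) (|n| = 21), the distance is |(-6) − 6|/|n| = 12/21 = 4/7.

4/7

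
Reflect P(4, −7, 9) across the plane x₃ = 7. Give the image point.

With n = (0, 0, 1), the signed offset is (n·P − 7)/|n|² = 2/1 = 2.
P' = P − 2t·n = (4, −7, 9) − 4·(0, 0, 1) = (4, −7, 5).

(4, -7, 5)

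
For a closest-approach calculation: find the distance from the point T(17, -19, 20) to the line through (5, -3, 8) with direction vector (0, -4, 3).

Direction vector d = (0, -4, 3).
AP = (12, -16, 12); AP·d = 100, |AP|² = 544, |d|² = 25.
distance² = |AP|² − (AP·d)²/|d|² = 544 − 10000/25 = 144, so the distance is 12.

12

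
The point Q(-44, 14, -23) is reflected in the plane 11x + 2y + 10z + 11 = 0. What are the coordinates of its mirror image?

With n = (11, 2, 10), the signed offset is (n·Q − (-11))/|n|² = -675/225 = -3.
Q' = Q − 2t·n = (-44, 14, -23) − (-6)·(11, 2, 10) = (22, 26, 37).

(22, 26, 37)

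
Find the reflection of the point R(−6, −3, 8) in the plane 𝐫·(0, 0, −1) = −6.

(-6, -3, 4)

With n = (0, 0, −1), the signed offset is (n·R − (-6))/|n|² = -2/1 = -2.
R' = R − 2t·n = (−6, −3, 8) − (-4)·(0, 0, −1) = (−6, −3, 4).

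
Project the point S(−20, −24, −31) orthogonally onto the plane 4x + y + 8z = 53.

(0, -19, 9)

n = (4, 1, 8), |n|² = 81, and n·S − 53 = -405.
t = -405/81 = -5, so the foot is S − t·n = (−20, −24, −31) − (-5)·(4, 1, 8) = (0, −19, 9).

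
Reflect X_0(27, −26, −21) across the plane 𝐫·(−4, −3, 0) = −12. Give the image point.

n = (−4, −3, 0), |n|² = 25, n·X_0 − (-12) = -18, so t = -18/25.
Foot F = X_0 − (-18/25)·n = (603/25, −704/25, −21); the reflection is 2F − X_0 = (531/25, −758/25, −21).

(531/25, -758/25, -21)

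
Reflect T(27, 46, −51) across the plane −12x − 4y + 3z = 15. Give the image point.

(-69, 14, -27)

n = (−12, −4, 3), |n|² = 169, n·T − 15 = -676, so t = -676/169 = -4.
Foot F = T − (-4)·n = (−21, 30, −39); the reflection is 2F − T = (−69, 14, −27).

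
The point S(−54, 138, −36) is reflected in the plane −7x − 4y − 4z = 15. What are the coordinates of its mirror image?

(-556/9, 1202/9, -364/9)

n = (−7, −4, −4), |n|² = 81, n·S − 15 = -45, so t = -45/81 = -5/9.
Foot F = S − (-5/9)·n = (−521/9, 1222/9, −344/9); the reflection is 2F − S = (−556/9, 1202/9, −364/9).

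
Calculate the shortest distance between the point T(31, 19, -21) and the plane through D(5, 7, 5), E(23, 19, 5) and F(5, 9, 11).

DE = (18, 12, 0) and DF = (0, 2, 6), so a normal is n = DE × DF = (72, -108, 36).
n = (72, -108, 36); n·P − (-216) = -360; |n| = 36√14; distance = 360/(36√14) = 10/√14.

5√14/7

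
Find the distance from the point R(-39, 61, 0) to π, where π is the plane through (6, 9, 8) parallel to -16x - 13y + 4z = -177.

Parallel planes share the normal n = (-16, -13, 4); since (6, 9, 8) lies on the plane, its equation is -16x - 13y + 4z = -181.
d = |(-16)·(-39) + (-13)·61 + 4·0 − (-181)| / √(256 + 169 + 16) = |12| / 21 = 4/7.

4/7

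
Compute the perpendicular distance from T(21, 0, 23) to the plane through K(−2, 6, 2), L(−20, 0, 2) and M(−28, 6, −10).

KL = (−18, −6, 0) and KM = (−26, 0, −12), so a normal is n = KL × KM = (72, −216, −156).
n = (72, −216, −156); n·P − (-1752) = -324; |n| = 276; distance = 324/276 = 27/23.

27/23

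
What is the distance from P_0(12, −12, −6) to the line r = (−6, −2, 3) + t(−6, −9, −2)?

√505

Direction vector d = (−6, −9, −2).
AP = (18, −10, −9), and AP × d = (−61, 90, −222).
|AP × d|² = 61105 and |d|² = 121, so the distance is √(61105/121) = √505.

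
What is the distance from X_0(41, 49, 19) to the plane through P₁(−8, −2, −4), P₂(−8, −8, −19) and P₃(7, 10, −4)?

13/(3√5)

P₁P₂ = (0, −6, −15) and P₁P₃ = (15, 12, 0), so a normal is n = P₁P₂ × P₁P₃ = (180, −225, 90).
d = |180·41 + (-225)·49 + 90·19 − (-1350)| / √(32400 + 50625 + 8100) = |-585| / (135√5) = 13√5/15.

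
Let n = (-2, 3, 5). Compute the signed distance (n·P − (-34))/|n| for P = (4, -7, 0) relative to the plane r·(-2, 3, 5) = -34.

5/√38

n·P − (-34) = 5.
|n| = √38, so the signed distance is 5/√38.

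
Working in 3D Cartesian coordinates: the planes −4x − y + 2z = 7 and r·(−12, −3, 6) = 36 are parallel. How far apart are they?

5/√21

Divide the second equation by 3 to match normals: −4x − y + 2z = 12.
Both planes have normal n = (−4, −1, 2), |n| = √21. Any point on the first plane is at distance |12 − 7|/|n| = 5/√21 from the second.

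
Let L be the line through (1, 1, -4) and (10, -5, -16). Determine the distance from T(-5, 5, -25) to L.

√377

A direction vector is d = (9, -6, -12).
AP = (-6, 4, -21), and AP × d = (-174, -261, 0).
|AP × d|² = 98397 and |d|² = 261, so the distance is √(98397/261) = √377.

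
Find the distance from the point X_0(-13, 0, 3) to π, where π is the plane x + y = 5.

9√2

n = (1, 1, 0); n·P − 5 = -18; |n| = √2; distance = 18/√2 = 9√2.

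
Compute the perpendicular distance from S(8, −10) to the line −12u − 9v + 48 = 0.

14/5

The normal to the line is n = (−12, −9) with |n| = 15.
|n·S − (-48)| = |-6 − (-48)| = 42, so the distance is 42/15 = 14/5.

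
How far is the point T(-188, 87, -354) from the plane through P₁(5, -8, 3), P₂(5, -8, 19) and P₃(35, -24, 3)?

7

P₁P₂ = (0, 0, 16) and P₁P₃ = (30, -16, 0), so a normal is n = P₁P₂ × P₁P₃ = (256, 480, 0).
Then n·(-188, 87, -354) - (-2560) = -3808.
|n| = √(65536 + 230400 + 0) = 544, so the distance is |-3808|/544 = 7.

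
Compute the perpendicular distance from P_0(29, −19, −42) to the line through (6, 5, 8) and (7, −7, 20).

A direction vector is d = (1, −12, 12).
AP = (23, −24, −50); AP·d = -289, |AP|² = 3605, |d|² = 289.
distance² = |AP|² − (AP·d)²/|d|² = 3605 − 83521/289 = 3316, so the distance is 2√829.

2√829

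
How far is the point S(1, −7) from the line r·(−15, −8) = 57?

16/17

d = |(-15)·1 + (-8)·(-7) − 57| / √(225 + 64) = |-16|/17 = 16/17.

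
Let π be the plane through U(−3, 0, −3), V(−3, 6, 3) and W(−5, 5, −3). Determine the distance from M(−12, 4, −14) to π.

5√33/11

UV = (0, 6, 6) and UW = (−2, 5, 0), so a normal is n = UV × UW = (−30, −12, 12).
n = (−30, −12, 12); n·P − 54 = 90; |n| = 6√33; distance = 90/(6√33) = 15/√33.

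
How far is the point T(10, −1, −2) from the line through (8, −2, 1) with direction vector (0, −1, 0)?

√13

Direction vector d = (0, −1, 0).
AP = (2, 1, −3), and AP × d = (−3, 0, −2).
|AP × d|² = 13 and |d|² = 1, so the distance is √13.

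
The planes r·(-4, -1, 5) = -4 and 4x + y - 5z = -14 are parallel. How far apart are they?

Divide the second equation by -1 to match normals: -4x - y + 5z = 14.
With common normal n = (-4, -1, 5) (|n| = √42), the distance is |(-4) − 14|/|n| = 18/√42 = 3√42/7.

18/√42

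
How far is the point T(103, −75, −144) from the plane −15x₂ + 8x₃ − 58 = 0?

d = |(-15)·(-75) + 8·(-144) − 58| / √(0 + 225 + 64) = |-85| / 17 = 5.

5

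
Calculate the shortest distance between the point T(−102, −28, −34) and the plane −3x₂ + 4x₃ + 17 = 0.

n = (0, −3, 4); n·P − (-17) = -35; |n| = 5; distance = 35/5 = 7.

7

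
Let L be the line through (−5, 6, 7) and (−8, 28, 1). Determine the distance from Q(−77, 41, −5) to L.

3√493

A direction vector is d = (−3, 22, −6).
AP = (−72, 35, −12), and AP × d = (54, −396, −1479).
|AP × d|² = 2347173 and |d|² = 529, so the distance is √(2347173/529) = √4437 = 3√493.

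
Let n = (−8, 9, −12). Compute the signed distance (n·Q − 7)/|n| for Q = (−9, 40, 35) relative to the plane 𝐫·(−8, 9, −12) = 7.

n·Q − 7 = 5.
|n| = 17, so the signed distance is 5/17.

5/17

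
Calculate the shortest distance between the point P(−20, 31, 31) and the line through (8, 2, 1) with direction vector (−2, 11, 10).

Direction vector d = (−2, 11, 10).
AP = (−28, 29, 30); AP·d = 675, |AP|² = 2525, |d|² = 225.
distance² = |AP|² − (AP·d)²/|d|² = 2525 − 455625/225 = 500, so the distance is 10√5.

10√5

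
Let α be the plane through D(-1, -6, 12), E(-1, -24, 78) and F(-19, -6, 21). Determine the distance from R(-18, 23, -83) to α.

17/23

DE = (0, -18, 66) and DF = (-18, 0, 9), so a normal is n = DE × DF = (-162, -1188, -324).
d = |(-162)·(-18) + (-1188)·23 + (-324)·(-83) − 3402| / √(26244 + 1411344 + 104976) = |-918| / 1242 = 17/23.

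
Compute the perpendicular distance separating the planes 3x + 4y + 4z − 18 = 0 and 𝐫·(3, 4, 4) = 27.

Both planes have normal n = (3, 4, 4), |n| = √41. Any point on the first plane is at distance |27 − 18|/|n| = 9/√41 = 9√41/41 from the second.

9√41/41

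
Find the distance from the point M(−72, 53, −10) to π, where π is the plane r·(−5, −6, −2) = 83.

Normal vector n = (−5, −6, −2), and n·(−72, 53, −10) − 83 = −21.
|n| = √(25 + 36 + 4) = √65, so the distance is |-21|/√65 = 21√65/65.

21√65/65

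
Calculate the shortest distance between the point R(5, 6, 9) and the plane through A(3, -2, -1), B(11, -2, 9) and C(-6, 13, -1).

AB = (8, 0, 10) and AC = (-9, 15, 0), so a normal is n = AB × AC = (-150, -90, 120).
Then n·(5, 6, 9) - (-390) = 180.
|n| = √(22500 + 8100 + 14400) = 150√2, so the distance is |180|/(150√2) = 3√2/5.

3√2/5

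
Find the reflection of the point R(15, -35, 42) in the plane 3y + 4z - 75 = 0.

(15, -803/25, 1146/25)

With n = (0, 3, 4), the signed offset is (n·R − 75)/|n|² = -12/25.
R' = R − 2t·n = (15, -35, 42) − (-24/25)·(0, 3, 4) = (15, -803/25, 1146/25).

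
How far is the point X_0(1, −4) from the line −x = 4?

5

d = |(-1)·1 + 0·(-4) − 4| / √(1 + 0) = |-5|/1 = 5.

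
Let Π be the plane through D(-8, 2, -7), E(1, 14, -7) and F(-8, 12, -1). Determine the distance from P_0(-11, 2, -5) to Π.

DE = (9, 12, 0) and DF = (0, 10, 6), so a normal is n = DE × DF = (72, -54, 90).
n = (72, -54, 90); n·P − (-1314) = -36; |n| = 90√2; distance = 36/(90√2) = √2/5.

√2/5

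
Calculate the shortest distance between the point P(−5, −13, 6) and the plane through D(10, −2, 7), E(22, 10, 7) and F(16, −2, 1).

5/√3

DE = (12, 12, 0) and DF = (6, 0, −6), so a normal is n = DE × DF = (−72, 72, −72).
d = |(-72)·(-5) + 72·(-13) + (-72)·6 − (-1368)| / √(5184 + 5184 + 5184) = |360| / (72√3) = 5√3/3.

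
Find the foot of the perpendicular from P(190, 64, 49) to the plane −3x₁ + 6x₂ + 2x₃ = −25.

The perpendicular from P has direction n = (−3, 6, 2): r = (190, 64, 49) + t(−3, 6, 2).
Substitute into the plane: n·(P + tn) = -25 gives -88 + 49t = -25, so t = 9/7.
Foot = (190, 64, 49) + (9/7)·(−3, 6, 2) = (1303/7, 502/7, 361/7).

(1303/7, 502/7, 361/7)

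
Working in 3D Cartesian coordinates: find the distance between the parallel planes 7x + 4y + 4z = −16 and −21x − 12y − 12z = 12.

4/3

Divide the second equation by -3 to match normals: 7x + 4y + 4z = -4.
With common normal n = (7, 4, 4) (|n| = 9), the distance is |(-16) − (-4)|/|n| = 12/9 = 4/3.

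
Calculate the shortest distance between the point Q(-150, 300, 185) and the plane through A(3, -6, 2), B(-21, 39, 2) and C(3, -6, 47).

9

AB = (-24, 45, 0) and AC = (0, 0, 45), so a normal is n = AB × AC = (2025, 1080, 0).
n = (2025, 1080, 0); n·P − (-405) = 20655; |n| = 2295; distance = 20655/2295 = 9.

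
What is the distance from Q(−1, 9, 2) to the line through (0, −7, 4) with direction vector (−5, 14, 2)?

Direction vector d = (−5, 14, 2).
AP = (−1, 16, −2); AP·d = 225, |AP|² = 261, |d|² = 225.
distance² = |AP|² − (AP·d)²/|d|² = 261 − 50625/225 = 36, so the distance is 6.

6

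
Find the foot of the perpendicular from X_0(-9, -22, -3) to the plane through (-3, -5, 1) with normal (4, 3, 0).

(3, -13, -3)

The perpendicular from X_0 has direction n = (4, 3, 0): r = (-9, -22, -3) + t(4, 3, 0).
Substitute into the plane: n·(X_0 + tn) = -27 gives -102 + 25t = -27, so t = 3.
Foot = (-9, -22, -3) + 3·(4, 3, 0) = (3, -13, -3).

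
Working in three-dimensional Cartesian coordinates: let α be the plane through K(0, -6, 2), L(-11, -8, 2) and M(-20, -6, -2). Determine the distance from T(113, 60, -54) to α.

4

KL = (-11, -2, 0) and KM = (-20, 0, -4), so a normal is n = KL × KM = (8, -44, -40).
n = (8, -44, -40); n·P − 184 = 240; |n| = 60; distance = 240/60 = 4.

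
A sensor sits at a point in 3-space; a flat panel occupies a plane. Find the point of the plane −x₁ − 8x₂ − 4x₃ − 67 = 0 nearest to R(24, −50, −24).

(29, -10, -4)

The perpendicular from R has direction n = (−1, −8, −4): r = (24, −50, −24) + μ(−1, −8, −4).
Substitute into the plane: n·(R + μn) = 67 gives 472 + 81μ = 67, so μ = -5.
Foot = (24, −50, −24) + (-5)·(−1, −8, −4) = (29, −10, −4).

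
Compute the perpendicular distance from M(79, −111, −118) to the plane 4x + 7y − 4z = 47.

n = (4, 7, −4); n·P − 47 = -36; |n| = 9; distance = 36/9 = 4.

4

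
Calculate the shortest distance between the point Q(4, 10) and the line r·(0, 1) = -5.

15

The normal to the line is n = (0, 1) with |n| = 1.
|n·Q − (-5)| = |10 − (-5)| = 15, so the distance is 15/1 = 15.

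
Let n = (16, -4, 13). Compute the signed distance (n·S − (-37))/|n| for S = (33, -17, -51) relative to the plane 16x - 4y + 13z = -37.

n·S − (-37) = -30.
|n| = 21, so the signed distance is -30/21 = -10/7.

-10/7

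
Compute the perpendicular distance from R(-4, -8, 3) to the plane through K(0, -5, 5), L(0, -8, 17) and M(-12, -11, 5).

KL = (0, -3, 12) and KM = (-12, -6, 0), so a normal is n = KL × KM = (72, -144, -36).
n = (72, -144, -36); n·P − 540 = 216; |n| = 36√21; distance = 216/(36√21) = 6/√21.

2√21/7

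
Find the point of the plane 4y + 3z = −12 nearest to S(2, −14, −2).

(2, -6, 4)

The perpendicular from S has direction n = (0, 4, 3): r = (2, −14, −2) + μ(0, 4, 3).
Substitute into the plane: n·(S + μn) = -12 gives -62 + 25μ = -12, so μ = 2.
Foot = (2, −14, −2) + 2·(0, 4, 3) = (2, −6, 4).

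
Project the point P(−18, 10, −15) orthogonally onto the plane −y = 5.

n = (0, −1, 0), |n|² = 1, and n·P − 5 = -15.
t = -15/1 = -15, so the foot is P − t·n = (−18, 10, −15) − (-15)·(0, −1, 0) = (−18, −5, −15).

(-18, -5, -15)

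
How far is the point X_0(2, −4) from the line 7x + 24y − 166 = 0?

d = |7·2 + 24·(-4) − 166| / √(49 + 576) = |-248|/25 = 248/25.

248/25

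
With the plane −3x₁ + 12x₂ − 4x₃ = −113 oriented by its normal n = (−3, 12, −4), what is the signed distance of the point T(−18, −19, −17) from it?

7/13

n·T − (-113) = 7.
|n| = 13, so the signed distance is 7/13.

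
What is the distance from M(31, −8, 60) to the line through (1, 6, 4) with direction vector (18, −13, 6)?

46

Direction vector d = (18, −13, 6).
AP = (30, −14, 56), and AP × d = (644, 828, −138).
|AP × d|² = 1119364 and |d|² = 529, so the distance is √(1119364/529) = √2116 = 46.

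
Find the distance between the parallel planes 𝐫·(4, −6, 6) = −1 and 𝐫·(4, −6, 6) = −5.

Both planes have normal n = (4, −6, 6), |n| = 2√22. Any point on the first plane is at distance |(-5) − (-1)|/|n| = 4/(2√22) = 2/√22 from the second.

√22/11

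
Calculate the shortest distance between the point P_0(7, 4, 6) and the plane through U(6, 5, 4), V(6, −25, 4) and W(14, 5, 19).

UV = (0, −30, 0) and UW = (8, 0, 15), so a normal is n = UV × UW = (−450, 0, 240).
Then n·(7, 4, 6) − (−1740) = 30.
|n| = √(202500 + 0 + 57600) = 510, so the distance is |30|/510 = 1/17.

1/17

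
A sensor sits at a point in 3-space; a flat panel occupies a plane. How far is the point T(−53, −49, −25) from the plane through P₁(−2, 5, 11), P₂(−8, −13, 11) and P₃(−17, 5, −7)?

18√65/65

P₁P₂ = (−6, −18, 0) and P₁P₃ = (−15, 0, −18), so a normal is n = P₁P₂ × P₁P₃ = (324, −108, −270).
d = |324·(-53) + (-108)·(-49) + (-270)·(-25) − (-4158)| / √(104976 + 11664 + 72900) = |-972| / (54√65) = 18/√65.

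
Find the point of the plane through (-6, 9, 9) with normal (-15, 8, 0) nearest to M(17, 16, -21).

n = (-15, 8, 0), |n|² = 289, and n·M − 162 = -289.
t = -289/289 = -1, so the foot is M − t·n = (17, 16, -21) − (-1)·(-15, 8, 0) = (2, 24, -21).

(2, 24, -21)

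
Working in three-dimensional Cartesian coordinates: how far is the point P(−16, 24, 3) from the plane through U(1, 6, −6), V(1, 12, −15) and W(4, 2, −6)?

UV = (0, 6, −9) and UW = (3, −4, 0), so a normal is n = UV × UW = (−36, −27, −18).
Then n·(−16, 24, 3) − (−90) = −36.
|n| = √(1296 + 729 + 324) = 9√29, so the distance is |-36|/(9√29) = 4/√29.

4√29/29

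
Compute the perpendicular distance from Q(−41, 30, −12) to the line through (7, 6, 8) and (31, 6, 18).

24

A direction vector is d = (24, 0, 10).
AP = (−48, 24, −20); AP·d = -1352, |AP|² = 3280, |d|² = 676.
distance² = |AP|² − (AP·d)²/|d|² = 3280 − 1827904/676 = 576, so the distance is 24.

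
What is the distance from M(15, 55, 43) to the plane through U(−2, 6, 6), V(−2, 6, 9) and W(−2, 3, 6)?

17

UV = (0, 0, 3) and UW = (0, −3, 0), so a normal is n = UV × UW = (9, 0, 0).
Then n·(15, 55, 43) − (−18) = 153.
|n| = √(81 + 0 + 0) = 9, so the distance is |153|/9 = 17.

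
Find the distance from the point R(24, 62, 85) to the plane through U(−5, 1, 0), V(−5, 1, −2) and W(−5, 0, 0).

UV = (0, 0, −2) and UW = (0, −1, 0), so a normal is n = UV × UW = (−2, 0, 0).
d = |(-2)·24 − 10| / √(4 + 0 + 0) = |-58| / 2 = 29.

29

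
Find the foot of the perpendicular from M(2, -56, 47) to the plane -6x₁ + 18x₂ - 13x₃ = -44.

n = (-6, 18, -13), |n|² = 529, and n·M − (-44) = -1587.
t = -1587/529 = -3, so the foot is M − t·n = (2, -56, 47) − (-3)·(-6, 18, -13) = (-16, -2, 8).

(-16, -2, 8)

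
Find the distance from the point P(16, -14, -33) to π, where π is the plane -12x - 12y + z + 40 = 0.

1

n = (-12, -12, 1); n·P − (-40) = -17; |n| = 17; distance = 17/17 = 1.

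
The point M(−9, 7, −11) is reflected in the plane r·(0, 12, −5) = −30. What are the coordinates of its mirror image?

(-9, -17, -1)

With n = (0, 12, −5), the signed offset is (n·M − (-30))/|n|² = 169/169 = 1.
M' = M − 2t·n = (−9, 7, −11) − 2·(0, 12, −5) = (−9, −17, −1).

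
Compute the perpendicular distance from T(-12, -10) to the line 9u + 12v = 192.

28

d = |9·(-12) + 12·(-10) − 192| / √(81 + 144) = |-420|/15 = 28.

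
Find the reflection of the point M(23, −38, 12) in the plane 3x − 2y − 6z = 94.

n = (3, −2, −6), |n|² = 49, n·M − 94 = -21, so t = -21/49 = -3/7.
Foot F = M − (-3/7)·n = (170/7, −272/7, 66/7); the reflection is 2F − M = (179/7, −278/7, 48/7).

(179/7, -278/7, 48/7)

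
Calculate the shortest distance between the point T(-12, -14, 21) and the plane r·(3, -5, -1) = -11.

d = |3·(-12) + (-5)·(-14) + (-1)·21 − (-11)| / √(9 + 25 + 1) = |24| / √35 = 24√35/35.

24√35/35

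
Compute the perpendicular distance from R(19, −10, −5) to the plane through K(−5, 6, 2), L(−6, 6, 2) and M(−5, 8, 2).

7

KL = (−1, 0, 0) and KM = (0, 2, 0), so a normal is n = KL × KM = (0, 0, −2).
n = (0, 0, −2); n·P − (-4) = 14; |n| = 2; distance = 14/2 = 7.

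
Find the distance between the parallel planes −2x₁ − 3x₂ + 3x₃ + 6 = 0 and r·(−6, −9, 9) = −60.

Divide the second equation by 3 to match normals: −2x₁ − 3x₂ + 3x₃ = -20.
Both planes have normal n = (−2, −3, 3), |n| = √22. Any point on the first plane is at distance |(-20) − (-6)|/|n| = 14/√22 from the second.

7√22/11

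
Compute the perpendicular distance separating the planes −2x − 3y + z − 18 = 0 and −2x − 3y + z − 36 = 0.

18/√14

Both planes have normal n = (−2, −3, 1), |n| = √14. Any point on the first plane is at distance |36 − 18|/|n| = 18/√14 from the second.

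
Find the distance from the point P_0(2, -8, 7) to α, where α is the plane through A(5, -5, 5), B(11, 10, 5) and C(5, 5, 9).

√6/18

AB = (6, 15, 0) and AC = (0, 10, 4), so a normal is n = AB × AC = (60, -24, 60).
d = |60·2 + (-24)·(-8) + 60·7 − 720| / √(3600 + 576 + 3600) = |12| / (36√6) = √6/18.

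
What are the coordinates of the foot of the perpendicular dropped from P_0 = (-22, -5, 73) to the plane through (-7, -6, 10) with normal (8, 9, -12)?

n = (8, 9, -12), |n|² = 289, and n·P_0 − (-230) = -867.
t = -867/289 = -3, so the foot is P_0 − t·n = (-22, -5, 73) − (-3)·(8, 9, -12) = (2, 22, 37).

(2, 22, 37)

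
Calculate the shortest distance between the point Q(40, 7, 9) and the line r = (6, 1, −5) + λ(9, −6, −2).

Direction vector d = (9, −6, −2).
AP = (34, 6, 14), and AP × d = (72, 194, −258).
|AP × d|² = 109384 and |d|² = 121, so the distance is √(109384/121) = √904 = 2√226.

2√226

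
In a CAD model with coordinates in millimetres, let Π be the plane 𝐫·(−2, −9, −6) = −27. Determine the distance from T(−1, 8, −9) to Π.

1

d = |(-2)·(-1) + (-9)·8 + (-6)·(-9) − (-27)| / √(4 + 81 + 36) = |11| / 11 = 1.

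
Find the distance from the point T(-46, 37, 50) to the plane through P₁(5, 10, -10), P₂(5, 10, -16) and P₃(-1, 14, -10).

P₁P₂ = (0, 0, -6) and P₁P₃ = (-6, 4, 0), so a normal is n = P₁P₂ × P₁P₃ = (24, 36, 0).
Then n·(-46, 37, 50) - 480 = -252.
|n| = √(576 + 1296 + 0) = 12√13, so the distance is |-252|/(12√13) = 21/√13.

21/√13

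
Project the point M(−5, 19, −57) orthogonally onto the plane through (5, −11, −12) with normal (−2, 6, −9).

The perpendicular from M has direction n = (−2, 6, −9): r = (−5, 19, −57) + λ(−2, 6, −9).
Substitute into the plane: n·(M + λn) = 32 gives 637 + 121λ = 32, so λ = -5.
Foot = (−5, 19, −57) + (-5)·(−2, 6, −9) = (5, −11, −12).

(5, -11, -12)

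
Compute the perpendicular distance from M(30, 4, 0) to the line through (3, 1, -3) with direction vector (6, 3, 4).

Direction vector d = (6, 3, 4).
AP = (27, 3, 3), and AP × d = (3, -90, 63).
|AP × d|² = 12078 and |d|² = 61, so the distance is √(12078/61) = √198 = 3√22.

3√22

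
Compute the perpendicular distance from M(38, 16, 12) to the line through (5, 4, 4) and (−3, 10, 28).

A direction vector is d = (−8, 6, 24).
AP = (33, 12, 8); AP·d = 0, |AP|² = 1297, |d|² = 676.
distance² = |AP|² − (AP·d)²/|d|² = 1297 − 0/676 = 1297, so the distance is √1297.

√1297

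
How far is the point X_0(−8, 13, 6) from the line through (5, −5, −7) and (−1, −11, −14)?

√541

A direction vector is d = (−6, −6, −7).
AP = (−13, 18, 13), and AP × d = (−48, −169, 186).
|AP × d|² = 65461 and |d|² = 121, so the distance is √(65461/121) = √541.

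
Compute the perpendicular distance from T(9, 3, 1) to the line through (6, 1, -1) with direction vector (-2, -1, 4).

Direction vector d = (-2, -1, 4).
AP = (3, 2, 2), and AP × d = (10, -16, 1).
|AP × d|² = 357 and |d|² = 21, so the distance is √(357/21) = √17.

√17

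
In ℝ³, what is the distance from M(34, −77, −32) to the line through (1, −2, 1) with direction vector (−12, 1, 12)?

51√2

Direction vector d = (−12, 1, 12).
AP = (33, −75, −33), and AP × d = (−867, 0, −867).
|AP × d|² = 1503378 and |d|² = 289, so the distance is √(1503378/289) = √5202 = 51√2.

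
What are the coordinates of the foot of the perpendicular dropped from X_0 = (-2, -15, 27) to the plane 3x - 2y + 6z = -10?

(-14, -7, 3)

The perpendicular from X_0 has direction n = (3, -2, 6): r = (-2, -15, 27) + t(3, -2, 6).
Substitute into the plane: n·(X_0 + tn) = -10 gives 186 + 49t = -10, so t = -4.
Foot = (-2, -15, 27) + (-4)·(3, -2, 6) = (-14, -7, 3).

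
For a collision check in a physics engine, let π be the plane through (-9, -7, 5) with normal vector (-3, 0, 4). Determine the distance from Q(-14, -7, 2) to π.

The plane has equation n·(r − (-9, -7, 5)) = 0, i.e. n·r = 47.
Then n·(-14, -7, 2) - 47 = 3.
|n| = √(9 + 0 + 16) = 5, so the distance is |3|/5 = 3/5.

3/5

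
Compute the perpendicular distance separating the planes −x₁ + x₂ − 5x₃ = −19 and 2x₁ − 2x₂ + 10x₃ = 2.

2√3

Divide the second equation by -2 to match normals: −x₁ + x₂ − 5x₃ = -1.
Both planes have normal n = (−1, 1, −5), |n| = 3√3. Any point on the first plane is at distance |(-1) − (-19)|/|n| = 18/(3√3) = 2√3 from the second.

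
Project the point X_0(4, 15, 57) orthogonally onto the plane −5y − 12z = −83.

(4, -5, 9)

n = (0, −5, −12), |n|² = 169, and n·X_0 − (-83) = -676.
t = -676/169 = -4, so the foot is X_0 − t·n = (4, 15, 57) − (-4)·(0, −5, −12) = (4, −5, 9).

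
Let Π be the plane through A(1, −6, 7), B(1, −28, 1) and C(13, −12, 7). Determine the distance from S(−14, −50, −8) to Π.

AB = (0, −22, −6) and AC = (12, −6, 0), so a normal is n = AB × AC = (−36, −72, 264).
d = |(-36)·(-14) + (-72)·(-50) + 264·(-8) − 2244| / √(1296 + 5184 + 69696) = |-252| / 276 = 21/23.

21/23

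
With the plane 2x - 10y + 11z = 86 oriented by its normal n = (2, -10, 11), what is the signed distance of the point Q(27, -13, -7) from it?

n·Q − 86 = 21.
|n| = 15, so the signed distance is 21/15 = 7/5.

7/5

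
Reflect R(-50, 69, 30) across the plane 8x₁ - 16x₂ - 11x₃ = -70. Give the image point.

With n = (8, -16, -11), the signed offset is (n·R − (-70))/|n|² = -1764/441 = -4.
R' = R − 2t·n = (-50, 69, 30) − (-8)·(8, -16, -11) = (14, -59, -58).

(14, -59, -58)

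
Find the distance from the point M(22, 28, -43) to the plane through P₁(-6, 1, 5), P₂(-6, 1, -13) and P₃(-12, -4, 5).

22/√61

P₁P₂ = (0, 0, -18) and P₁P₃ = (-6, -5, 0), so a normal is n = P₁P₂ × P₁P₃ = (-90, 108, 0).
Then n·(22, 28, -43) - 648 = 396.
|n| = √(8100 + 11664 + 0) = 18√61, so the distance is |396|/(18√61) = 22√61/61.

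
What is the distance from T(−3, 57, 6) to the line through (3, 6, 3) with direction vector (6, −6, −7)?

Direction vector d = (6, −6, −7).
AP = (−6, 51, 3), and AP × d = (−339, −24, −270).
|AP × d|² = 188397 and |d|² = 121, so the distance is √(188397/121) = √1557 = 3√173.

3√173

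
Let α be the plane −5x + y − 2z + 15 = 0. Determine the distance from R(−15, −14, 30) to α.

d = |(-5)·(-15) + 1·(-14) + (-2)·30 − (-15)| / √(25 + 1 + 4) = |16| / √30 = 8√30/15.

16/√30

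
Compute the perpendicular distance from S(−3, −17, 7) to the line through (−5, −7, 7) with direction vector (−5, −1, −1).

Direction vector d = (−5, −1, −1).
AP = (2, −10, 0); AP·d = 0, |AP|² = 104, |d|² = 27.
distance² = |AP|² − (AP·d)²/|d|² = 104 − 0/27 = 104, so the distance is 2√26.

2√26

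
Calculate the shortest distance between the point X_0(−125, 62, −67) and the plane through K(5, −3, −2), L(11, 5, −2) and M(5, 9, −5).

5

KL = (6, 8, 0) and KM = (0, 12, −3), so a normal is n = KL × KM = (−24, 18, 72).
d = |(-24)·(-125) + 18·62 + 72·(-67) − (-318)| / √(576 + 324 + 5184) = |-390| / 78 = 5.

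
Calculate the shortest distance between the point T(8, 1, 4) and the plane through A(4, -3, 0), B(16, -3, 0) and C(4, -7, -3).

4/5

AB = (12, 0, 0) and AC = (0, -4, -3), so a normal is n = AB × AC = (0, 36, -48).
Then n·(8, 1, 4) - (-108) = -48.
|n| = √(0 + 1296 + 2304) = 60, so the distance is |-48|/60 = 4/5.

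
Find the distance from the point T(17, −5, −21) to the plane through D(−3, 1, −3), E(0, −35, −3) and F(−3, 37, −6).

18/17

DE = (3, −36, 0) and DF = (0, 36, −3), so a normal is n = DE × DF = (108, 9, 108).
d = |108·17 + 9·(-5) + 108·(-21) − (-639)| / √(11664 + 81 + 11664) = |162| / 153 = 18/17.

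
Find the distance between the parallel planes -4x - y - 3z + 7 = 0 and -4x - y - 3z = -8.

1/√26

With common normal n = (-4, -1, -3) (|n| = √26), the distance is |(-7) − (-8)|/|n| = 1/√26.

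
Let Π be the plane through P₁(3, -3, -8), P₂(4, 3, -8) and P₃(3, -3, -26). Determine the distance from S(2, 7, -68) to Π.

P₁P₂ = (1, 6, 0) and P₁P₃ = (0, 0, -18), so a normal is n = P₁P₂ × P₁P₃ = (-108, 18, 0).
Then n·(2, 7, -68) - (-378) = 288.
|n| = √(11664 + 324 + 0) = 18√37, so the distance is |288|/(18√37) = 16√37/37.

16√37/37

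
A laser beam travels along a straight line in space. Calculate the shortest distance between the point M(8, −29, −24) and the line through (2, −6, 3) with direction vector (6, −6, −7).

√205

Direction vector d = (6, −6, −7).
AP = (6, −23, −27), and AP × d = (−1, −120, 102).
|AP × d|² = 24805 and |d|² = 121, so the distance is √(24805/121) = √205.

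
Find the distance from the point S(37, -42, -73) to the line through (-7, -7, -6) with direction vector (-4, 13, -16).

Direction vector d = (-4, 13, -16).
AP = (44, -35, -67); AP·d = 441, |AP|² = 7650, |d|² = 441.
distance² = |AP|² − (AP·d)²/|d|² = 7650 − 194481/441 = 7209, so the distance is 9√89.

9√89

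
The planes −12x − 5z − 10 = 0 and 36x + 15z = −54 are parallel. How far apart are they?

Divide the second equation by -3 to match normals: −12x − 5z = 18.
With common normal n = (−12, 0, −5) (|n| = 13), the distance is |10 − 18|/|n| = 8/13.

8/13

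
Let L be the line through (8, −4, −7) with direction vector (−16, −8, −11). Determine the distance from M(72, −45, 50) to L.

Direction vector d = (−16, −8, −11).
AP = (64, −41, 57), and AP × d = (907, −208, −1168).
|AP × d|² = 2230137 and |d|² = 441, so the distance is √(2230137/441) = √5057.

√5057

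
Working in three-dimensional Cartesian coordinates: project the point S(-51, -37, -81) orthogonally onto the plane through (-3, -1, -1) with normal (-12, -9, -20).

(-3, -1, -1)

n = (-12, -9, -20), |n|² = 625, and n·S − 65 = 2500.
t = 2500/625 = 4, so the foot is S − t·n = (-51, -37, -81) − 4·(-12, -9, -20) = (-3, -1, -1).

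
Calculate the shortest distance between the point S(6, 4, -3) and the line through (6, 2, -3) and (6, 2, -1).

2

A direction vector is d = (0, 0, 2).
AP = (0, 2, 0), and AP × d = (4, 0, 0).
|AP × d|² = 16 and |d|² = 4, so the distance is √(16/4) = √4 = 2.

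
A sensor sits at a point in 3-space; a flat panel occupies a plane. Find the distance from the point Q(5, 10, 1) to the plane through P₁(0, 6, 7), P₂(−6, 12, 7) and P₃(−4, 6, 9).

P₁P₂ = (−6, 6, 0) and P₁P₃ = (−4, 0, 2), so a normal is n = P₁P₂ × P₁P₃ = (12, 12, 24).
d = |12·5 + 12·10 + 24·1 − 240| / √(144 + 144 + 576) = |-36| / (12√6) = 3/√6.

3/√6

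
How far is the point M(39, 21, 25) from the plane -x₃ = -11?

n = (0, 0, -1); n·P − (-11) = -14; |n| = 1; distance = 14/1 = 14.

14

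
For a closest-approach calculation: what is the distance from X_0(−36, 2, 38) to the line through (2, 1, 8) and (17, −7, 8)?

A direction vector is d = (15, −8, 0).
AP = (−38, 1, 30); AP·d = -578, |AP|² = 2345, |d|² = 289.
distance² = |AP|² − (AP·d)²/|d|² = 2345 − 334084/289 = 1189, so the distance is √1189.

√1189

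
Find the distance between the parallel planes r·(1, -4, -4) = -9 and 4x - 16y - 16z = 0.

9/√33

Divide the second equation by 4 to match normals: x - 4y - 4z = 0.
With common normal n = (1, -4, -4) (|n| = √33), the distance is |(-9) − 0|/|n| = 9/√33.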